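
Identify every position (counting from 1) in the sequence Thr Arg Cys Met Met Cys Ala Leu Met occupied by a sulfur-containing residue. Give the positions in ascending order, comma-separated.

The sulfur-bearing residues are cysteine (–SH) and methionine (–S–CH₃).
Matching residues: Cys3, Met4, Met5, Cys6, Met9.

3, 4, 5, 6, 9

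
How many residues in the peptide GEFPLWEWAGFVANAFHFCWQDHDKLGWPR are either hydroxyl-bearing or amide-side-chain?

2

Hydroxyl-bearing: S, T, Y. Amide-side-chain: N, Q.
Hydroxyl-bearing residues here: none (0).
Amide-side-chain residues here: N14, Q21 (2).
The two groups share no amino acid, so total = 0 + 2 = 2.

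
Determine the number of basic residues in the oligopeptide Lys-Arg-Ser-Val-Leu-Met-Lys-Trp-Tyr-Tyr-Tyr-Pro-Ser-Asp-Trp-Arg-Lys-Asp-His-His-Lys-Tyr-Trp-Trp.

8

Lysine (K), arginine (R), and histidine (H) have basic, nitrogen-containing side chains.
Matching residues: Lys1, Arg2, Lys7, Arg16, Lys17, His19, His20, Lys21.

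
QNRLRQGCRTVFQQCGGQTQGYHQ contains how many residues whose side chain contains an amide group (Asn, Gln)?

Matching residues: Q1, N2, Q6, Q13, Q14, Q18, Q20, Q24.

8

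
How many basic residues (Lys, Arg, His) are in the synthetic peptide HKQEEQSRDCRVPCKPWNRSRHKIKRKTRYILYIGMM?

13

Matching residues: H1, K2, R8, R11, K15, R19, R21, H22, K23, K25, R26, K27, R29.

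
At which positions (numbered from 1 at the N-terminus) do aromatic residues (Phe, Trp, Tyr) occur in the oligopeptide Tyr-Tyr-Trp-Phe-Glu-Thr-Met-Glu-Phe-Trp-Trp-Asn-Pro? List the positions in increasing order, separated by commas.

Matching residues: Tyr1, Tyr2, Trp3, Phe4, Phe9, Trp10, Trp11.

1, 2, 3, 4, 9, 10, 11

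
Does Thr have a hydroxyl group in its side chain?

The –OH-bearing residues are Ser, Thr (aliphatic alcohols), and Tyr (phenol).
Threonine is in this group.

Yes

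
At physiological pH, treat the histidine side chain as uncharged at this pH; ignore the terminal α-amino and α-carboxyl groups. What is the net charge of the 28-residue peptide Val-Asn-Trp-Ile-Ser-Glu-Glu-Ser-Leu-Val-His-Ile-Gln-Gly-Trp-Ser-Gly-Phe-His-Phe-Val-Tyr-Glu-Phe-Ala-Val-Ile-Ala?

At pH ~7.4 the Lys and Arg side chains are protonated (+1), the Asp and Glu side chains are deprotonated (−1), and with His taken as neutral all other side chains carry no charge.
Positive (K, R): none → +0.
Negative (D, E): Glu6, Glu7, Glu23 → −3.
Net charge = (+0) + (−3) = −3.

-3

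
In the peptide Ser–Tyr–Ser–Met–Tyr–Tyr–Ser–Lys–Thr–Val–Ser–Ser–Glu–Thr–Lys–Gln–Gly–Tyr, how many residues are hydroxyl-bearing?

The –OH-bearing residues are Ser, Thr (aliphatic alcohols), and Tyr (phenol).
Matching residues: Ser1, Tyr2, Ser3, Tyr5, Tyr6, Ser7, Thr9, Ser11, Ser12, Thr14, Tyr18.

11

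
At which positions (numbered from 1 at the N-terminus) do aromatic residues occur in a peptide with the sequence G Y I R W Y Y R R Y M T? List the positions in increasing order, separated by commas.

The aromatic amino acids are Phe (F, benzyl), Trp (W, indole), and Tyr (Y, phenol).
Matching residues: Y2, W5, Y6, Y7, Y10.

2, 5, 6, 7, 10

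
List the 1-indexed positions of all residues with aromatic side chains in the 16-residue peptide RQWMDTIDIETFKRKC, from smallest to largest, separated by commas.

F, W, and Y each carry an aromatic ring on the side chain.
Matching residues: W3, F12.

3, 12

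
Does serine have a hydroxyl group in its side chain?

Yes

Serine (S), threonine (T), and tyrosine (Y) each carry a hydroxyl group on the side chain.
Serine is in this group.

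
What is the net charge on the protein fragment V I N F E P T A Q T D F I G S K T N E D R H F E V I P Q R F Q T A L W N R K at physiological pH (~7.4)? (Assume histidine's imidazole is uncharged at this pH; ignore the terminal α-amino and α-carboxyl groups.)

0

Near pH 7.4, K and R contribute +1 each, D and E contribute −1 each, and every other side chain (His included, as stated) is uncharged.
Positive (K, R): K16, R21, R29, R37, K38 → +5.
Negative (D, E): E5, D11, E19, D20, E24 → −5.
Net charge = (+5) + (−5) = 0.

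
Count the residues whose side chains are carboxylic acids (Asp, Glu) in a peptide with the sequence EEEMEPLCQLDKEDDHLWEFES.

10

Matching residues: E1, E2, E3, E5, D11, E13, D14, D15, E19, E21.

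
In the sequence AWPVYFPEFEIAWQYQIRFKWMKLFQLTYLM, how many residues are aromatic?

10

Phenylalanine (F), tryptophan (W), and tyrosine (Y) have aromatic ring side chains.
Matching residues: W2, Y5, F6, F9, W13, Y15, F19, W21, F25, Y29.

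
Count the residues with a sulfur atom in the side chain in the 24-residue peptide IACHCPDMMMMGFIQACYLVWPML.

The sulfur-bearing residues are cysteine (–SH) and methionine (–S–CH₃).
Matching residues: C3, C5, M8, M9, M10, M11, C17, M23.

8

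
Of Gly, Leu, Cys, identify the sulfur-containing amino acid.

The sulfur-bearing residues are cysteine (–SH) and methionine (–S–CH₃).
Of the listed options, only Cys belongs to this group.

Cys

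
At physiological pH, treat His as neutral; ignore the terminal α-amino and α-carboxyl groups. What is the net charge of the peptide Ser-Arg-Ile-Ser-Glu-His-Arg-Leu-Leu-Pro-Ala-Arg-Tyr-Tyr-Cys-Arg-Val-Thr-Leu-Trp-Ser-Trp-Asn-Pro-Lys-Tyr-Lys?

+5

At pH ~7.4 the Lys and Arg side chains are protonated (+1), the Asp and Glu side chains are deprotonated (−1), and with His taken as neutral all other side chains carry no charge.
Positive (K, R): Arg2, Arg7, Arg12, Arg16, Lys25, Lys27 → +6.
Negative (D, E): Glu5 → −1.
Net charge = (+6) + (−1) = +5.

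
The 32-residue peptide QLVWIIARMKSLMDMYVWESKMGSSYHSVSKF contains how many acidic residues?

2

Only D (aspartate) and E (glutamate) carry a side-chain carboxylic acid.
Matching residues: D14, E19.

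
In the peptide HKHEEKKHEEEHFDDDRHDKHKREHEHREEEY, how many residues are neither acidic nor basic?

Acidic: D, E. Basic: K, R, H. All other residues are neither.
Matching residues: F13, Y32.

2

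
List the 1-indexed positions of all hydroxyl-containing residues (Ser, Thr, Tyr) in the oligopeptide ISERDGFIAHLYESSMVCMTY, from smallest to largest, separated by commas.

2, 12, 14, 15, 20, 21

Matching residues: S2, Y12, S14, S15, T20, Y21.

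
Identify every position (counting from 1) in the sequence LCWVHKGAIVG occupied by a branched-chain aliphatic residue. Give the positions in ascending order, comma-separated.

The BCAAs are Val, Leu, and Ile — aliphatic side chains with a branch point.
Matching residues: L1, V4, I9, V10.

1, 4, 9, 10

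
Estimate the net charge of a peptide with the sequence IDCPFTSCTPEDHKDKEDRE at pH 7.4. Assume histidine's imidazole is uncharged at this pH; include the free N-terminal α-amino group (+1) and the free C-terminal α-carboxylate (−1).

At pH ~7.4 the Lys and Arg side chains are protonated (+1), the Asp and Glu side chains are deprotonated (−1), and with His taken as neutral all other side chains carry no charge.
Positive (K, R): K14, K16, R19 → +3.
Negative (D, E): D2, E11, D12, D15, E17, D18, E20 → −7.
The N-terminus (+1) and C-terminus (−1) cancel.
Net charge = (+3) + (−7) = −4.

-4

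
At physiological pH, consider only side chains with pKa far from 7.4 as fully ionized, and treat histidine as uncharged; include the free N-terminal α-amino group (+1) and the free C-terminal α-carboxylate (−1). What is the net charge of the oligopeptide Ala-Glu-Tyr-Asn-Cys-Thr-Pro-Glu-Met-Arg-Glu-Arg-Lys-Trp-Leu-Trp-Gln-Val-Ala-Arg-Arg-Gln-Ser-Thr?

Near pH 7.4, K and R contribute +1 each, D and E contribute −1 each, and every other side chain (His included, as stated) is uncharged.
Positive (K, R): Arg10, Arg12, Lys13, Arg20, Arg21 → +5.
Negative (D, E): Glu2, Glu8, Glu11 → −3.
The N-terminus (+1) and C-terminus (−1) cancel.
Net charge = (+5) + (−3) = +2.

+2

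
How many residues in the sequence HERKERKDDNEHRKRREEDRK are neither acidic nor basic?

1

Acidic: D, E. Basic: K, R, H. All other residues are neither.
Matching residues: N10.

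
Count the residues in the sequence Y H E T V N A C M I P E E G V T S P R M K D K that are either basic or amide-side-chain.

Basic: H, K, R. Amide-side-chain: N, Q.
Basic residues here: H2, R19, K21, K23 (4).
Amide-side-chain residues here: N6 (1).
The two groups share no amino acid, so total = 4 + 1 = 5.

5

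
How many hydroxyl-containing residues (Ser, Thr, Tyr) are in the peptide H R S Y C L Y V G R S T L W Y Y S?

Matching residues: S3, Y4, Y7, S11, T12, Y15, Y16, S17.

8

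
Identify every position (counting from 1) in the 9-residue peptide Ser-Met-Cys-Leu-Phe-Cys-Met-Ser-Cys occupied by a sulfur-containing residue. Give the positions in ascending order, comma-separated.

Only Cys (C) and Met (M) have a sulfur atom in the side chain.
Matching residues: Met2, Cys3, Cys6, Met7, Cys9.

2, 3, 6, 7, 9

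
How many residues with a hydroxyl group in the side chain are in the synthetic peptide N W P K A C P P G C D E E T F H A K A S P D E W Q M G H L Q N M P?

S, T, and Y are the three residues with a side-chain hydroxyl.
Matching residues: T14, S20.

2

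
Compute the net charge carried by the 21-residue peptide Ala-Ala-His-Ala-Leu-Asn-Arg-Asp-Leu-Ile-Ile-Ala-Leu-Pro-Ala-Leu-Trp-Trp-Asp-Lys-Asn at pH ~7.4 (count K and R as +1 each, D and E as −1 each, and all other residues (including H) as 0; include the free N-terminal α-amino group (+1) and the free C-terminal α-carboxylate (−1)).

Positive (K, R): Arg7, Lys20 → +2.
Negative (D, E): Asp8, Asp19 → −2.
The N-terminus (+1) and C-terminus (−1) cancel.
Net charge = (+2) + (−2) = 0.

0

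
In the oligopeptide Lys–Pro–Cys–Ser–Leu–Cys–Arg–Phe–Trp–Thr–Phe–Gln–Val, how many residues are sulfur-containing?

Cysteine (C, thiol) and methionine (M, thioether) are the two sulfur-containing amino acids.
Matching residues: Cys3, Cys6.

2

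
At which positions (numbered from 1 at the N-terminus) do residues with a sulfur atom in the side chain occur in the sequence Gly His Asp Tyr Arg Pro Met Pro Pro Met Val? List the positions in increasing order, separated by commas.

7, 10

Only Cys (C) and Met (M) have a sulfur atom in the side chain.
Matching residues: Met7, Met10.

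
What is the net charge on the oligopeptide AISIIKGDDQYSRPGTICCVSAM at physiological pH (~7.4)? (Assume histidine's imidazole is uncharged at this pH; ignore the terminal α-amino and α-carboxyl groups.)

0

The side chains ionized at physiological pH are Lys/Arg (+1) and Asp/Glu (−1); with His treated as neutral, nothing else contributes.
Positive (K, R): K6, R13 → +2.
Negative (D, E): D8, D9 → −2.
Net charge = (+2) + (−2) = 0.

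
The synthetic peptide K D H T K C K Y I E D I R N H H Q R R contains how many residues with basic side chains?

Lysine (K), arginine (R), and histidine (H) have basic, nitrogen-containing side chains.
Matching residues: K1, H3, K5, K7, R13, H15, H16, R18, R19.

9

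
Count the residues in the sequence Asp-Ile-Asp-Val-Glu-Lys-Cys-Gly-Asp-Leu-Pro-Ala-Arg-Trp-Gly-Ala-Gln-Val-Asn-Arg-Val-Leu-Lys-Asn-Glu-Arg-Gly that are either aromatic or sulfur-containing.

2

Aromatic: F, W, Y. Sulfur-containing: C, M.
Aromatic residues here: Trp14 (1).
Sulfur-containing residues here: Cys7 (1).
The two groups share no amino acid, so total = 1 + 1 = 2.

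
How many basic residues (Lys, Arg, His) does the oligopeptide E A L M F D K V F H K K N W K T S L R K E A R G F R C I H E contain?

10

Matching residues: K7, H10, K11, K12, K15, R19, K20, R23, R26, H29.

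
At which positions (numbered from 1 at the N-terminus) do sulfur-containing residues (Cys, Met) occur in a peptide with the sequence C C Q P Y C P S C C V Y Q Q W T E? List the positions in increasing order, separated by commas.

Matching residues: C1, C2, C6, C9, C10.

1, 2, 6, 9, 10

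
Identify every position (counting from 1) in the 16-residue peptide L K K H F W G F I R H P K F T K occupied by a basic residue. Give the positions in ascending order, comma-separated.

Matching residues: K2, K3, H4, R10, H11, K13, K16.

2, 3, 4, 10, 11, 13, 16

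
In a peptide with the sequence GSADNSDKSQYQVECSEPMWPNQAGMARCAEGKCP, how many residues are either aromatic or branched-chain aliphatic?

3

Aromatic: F, W, Y. Branched-chain aliphatic: I, L, V.
Aromatic residues here: Y11, W20 (2).
Branched-chain aliphatic residues here: V13 (1).
The two groups share no amino acid, so total = 2 + 1 = 3.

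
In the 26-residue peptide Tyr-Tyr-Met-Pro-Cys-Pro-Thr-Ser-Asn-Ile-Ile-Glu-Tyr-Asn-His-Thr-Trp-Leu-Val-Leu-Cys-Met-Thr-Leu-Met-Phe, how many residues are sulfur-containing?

Cysteine (C, thiol) and methionine (M, thioether) are the two sulfur-containing amino acids.
Matching residues: Met3, Cys5, Cys21, Met22, Met25.

5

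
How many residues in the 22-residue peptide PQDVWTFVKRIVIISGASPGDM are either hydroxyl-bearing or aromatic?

Hydroxyl-bearing: S, T, Y. Aromatic: F, W, Y.
Hydroxyl-bearing residues here: T6, S15, S18 (3).
Aromatic residues here: W5, F7 (2).
(Y belongs to both groups, but none appear in this sequence.) Total = 3 + 2 = 5.

5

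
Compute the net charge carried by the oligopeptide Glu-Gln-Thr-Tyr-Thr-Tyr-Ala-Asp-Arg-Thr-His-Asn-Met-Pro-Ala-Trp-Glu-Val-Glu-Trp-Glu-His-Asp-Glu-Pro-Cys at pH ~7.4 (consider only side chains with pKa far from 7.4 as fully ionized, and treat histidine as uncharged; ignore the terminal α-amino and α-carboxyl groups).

-6

At pH ~7.4 the Lys and Arg side chains are protonated (+1), the Asp and Glu side chains are deprotonated (−1), and with His taken as neutral all other side chains carry no charge.
Positive (K, R): Arg9 → +1.
Negative (D, E): Glu1, Asp8, Glu17, Glu19, Glu21, Asp23, Glu24 → −7.
Net charge = (+1) + (−7) = −6.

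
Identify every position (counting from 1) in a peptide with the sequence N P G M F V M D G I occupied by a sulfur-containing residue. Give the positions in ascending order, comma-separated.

Matching residues: M4, M7.

4, 7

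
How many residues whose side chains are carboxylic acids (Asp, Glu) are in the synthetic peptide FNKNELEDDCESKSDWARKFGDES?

Matching residues: E5, E7, D8, D9, E11, D15, D22, E23.

8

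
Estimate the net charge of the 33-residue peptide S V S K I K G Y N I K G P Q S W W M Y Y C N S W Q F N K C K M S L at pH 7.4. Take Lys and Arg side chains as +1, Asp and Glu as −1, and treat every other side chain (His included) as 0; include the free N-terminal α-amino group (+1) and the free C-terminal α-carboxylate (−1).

Positive (K, R): K4, K6, K11, K28, K30 → +5.
Negative (D, E): none → −0.
The N-terminus (+1) and C-terminus (−1) cancel.
Net charge = (+5) + (−0) = +5.

+5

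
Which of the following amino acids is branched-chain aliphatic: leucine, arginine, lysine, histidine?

leucine

Valine (V), leucine (L), and isoleucine (I) are the branched-chain amino acids.
Of the listed options, only leucine belongs to this group.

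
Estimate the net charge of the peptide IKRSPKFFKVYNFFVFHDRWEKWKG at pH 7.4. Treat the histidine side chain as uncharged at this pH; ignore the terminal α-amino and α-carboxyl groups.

+5

At pH ~7.4 the Lys and Arg side chains are protonated (+1), the Asp and Glu side chains are deprotonated (−1), and with His taken as neutral all other side chains carry no charge.
Positive (K, R): K2, R3, K6, K9, R19, K22, K24 → +7.
Negative (D, E): D18, E21 → −2.
Net charge = (+7) + (−2) = +5.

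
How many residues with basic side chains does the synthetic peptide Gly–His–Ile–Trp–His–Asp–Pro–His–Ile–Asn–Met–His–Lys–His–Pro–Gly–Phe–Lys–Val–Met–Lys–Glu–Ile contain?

8

K, R, and H are the three residues with basic side chains (ε-amine, guanidinium, and imidazole respectively).
Matching residues: His2, His5, His8, His12, Lys13, His14, Lys18, Lys21.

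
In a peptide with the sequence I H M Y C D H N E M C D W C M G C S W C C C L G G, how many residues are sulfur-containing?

Only Cys (C) and Met (M) have a sulfur atom in the side chain.
Matching residues: M3, C5, M10, C11, C14, M15, C17, C20, C21, C22.

10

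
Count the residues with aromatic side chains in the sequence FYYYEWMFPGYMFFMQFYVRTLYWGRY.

14

Phenylalanine (F), tryptophan (W), and tyrosine (Y) have aromatic ring side chains.
Matching residues: F1, Y2, Y3, Y4, W6, F8, Y11, F13, F14, F17, Y18, Y23, W24, Y27.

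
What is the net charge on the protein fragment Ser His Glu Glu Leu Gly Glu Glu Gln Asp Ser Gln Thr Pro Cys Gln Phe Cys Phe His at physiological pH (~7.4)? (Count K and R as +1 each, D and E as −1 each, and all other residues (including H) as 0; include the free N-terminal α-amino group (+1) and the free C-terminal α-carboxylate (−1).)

-5

Positive (K, R): none → +0.
Negative (D, E): Glu3, Glu4, Glu7, Glu8, Asp10 → −5.
The N-terminus (+1) and C-terminus (−1) cancel.
Net charge = (+0) + (−5) = −5.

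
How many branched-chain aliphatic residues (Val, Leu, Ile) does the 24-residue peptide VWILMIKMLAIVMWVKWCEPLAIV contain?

11

Matching residues: V1, I3, L4, I6, L9, I11, V12, V15, L21, I23, V24.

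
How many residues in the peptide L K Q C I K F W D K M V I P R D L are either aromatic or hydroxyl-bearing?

2

Aromatic: F, W, Y. Hydroxyl-bearing: S, T, Y.
Aromatic residues here: F7, W8 (2).
Hydroxyl-bearing residues here: none (0).
(Y belongs to both groups, but none appear in this sequence.) Total = 2 + 0 = 2.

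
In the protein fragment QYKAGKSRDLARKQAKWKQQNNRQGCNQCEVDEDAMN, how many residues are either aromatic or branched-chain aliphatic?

4

Aromatic: F, W, Y. Branched-chain aliphatic: I, L, V.
Aromatic residues here: Y2, W17 (2).
Branched-chain aliphatic residues here: L10, V31 (2).
The two groups share no amino acid, so total = 2 + 2 = 4.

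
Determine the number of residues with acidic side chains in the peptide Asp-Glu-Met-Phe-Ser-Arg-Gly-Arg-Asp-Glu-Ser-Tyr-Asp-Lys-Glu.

6

Aspartate (D) and glutamate (E) have carboxylic-acid side chains and are the acidic amino acids.
Matching residues: Asp1, Glu2, Asp9, Glu10, Asp13, Glu15.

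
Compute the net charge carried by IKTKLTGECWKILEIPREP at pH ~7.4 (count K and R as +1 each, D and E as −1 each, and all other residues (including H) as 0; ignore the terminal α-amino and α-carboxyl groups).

Positive (K, R): K2, K4, K11, R17 → +4.
Negative (D, E): E8, E14, E18 → −3.
Net charge = (+4) + (−3) = +1.

+1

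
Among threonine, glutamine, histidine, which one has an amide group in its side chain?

Only N (asparagine) and Q (glutamine) carry a side-chain carboxamide.
Of the listed options, only glutamine belongs to this group.

glutamine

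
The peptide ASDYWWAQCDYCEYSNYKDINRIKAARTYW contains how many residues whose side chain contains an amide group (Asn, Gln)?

3

Matching residues: Q8, N16, N21.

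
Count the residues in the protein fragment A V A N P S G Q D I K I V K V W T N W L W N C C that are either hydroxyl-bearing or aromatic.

Hydroxyl-bearing: S, T, Y. Aromatic: F, W, Y.
Hydroxyl-bearing residues here: S6, T17 (2).
Aromatic residues here: W16, W19, W21 (3).
(Y belongs to both groups, but none appear in this sequence.) Total = 2 + 3 = 5.

5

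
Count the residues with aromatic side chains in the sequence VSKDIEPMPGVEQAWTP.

1

The aromatic amino acids are Phe (F, benzyl), Trp (W, indole), and Tyr (Y, phenol).
Matching residues: W15.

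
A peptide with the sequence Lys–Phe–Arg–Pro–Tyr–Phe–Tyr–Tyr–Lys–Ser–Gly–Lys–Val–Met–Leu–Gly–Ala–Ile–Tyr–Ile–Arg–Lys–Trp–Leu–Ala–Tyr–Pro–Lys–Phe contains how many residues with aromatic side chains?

Phenylalanine (F), tryptophan (W), and tyrosine (Y) have aromatic ring side chains.
Matching residues: Phe2, Tyr5, Phe6, Tyr7, Tyr8, Tyr19, Trp23, Tyr26, Phe29.

9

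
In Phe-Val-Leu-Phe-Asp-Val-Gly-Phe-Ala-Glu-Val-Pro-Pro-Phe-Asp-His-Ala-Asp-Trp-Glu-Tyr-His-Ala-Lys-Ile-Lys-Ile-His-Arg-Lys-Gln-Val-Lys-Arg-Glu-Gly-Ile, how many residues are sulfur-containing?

0

Only Cys (C) and Met (M) have a sulfur atom in the side chain.
None of the 37 residues belong to this group.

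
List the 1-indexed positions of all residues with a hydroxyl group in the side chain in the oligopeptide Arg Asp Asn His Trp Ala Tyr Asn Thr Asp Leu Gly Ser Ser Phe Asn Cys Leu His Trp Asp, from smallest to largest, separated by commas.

The –OH-bearing residues are Ser, Thr (aliphatic alcohols), and Tyr (phenol).
Matching residues: Tyr7, Thr9, Ser13, Ser14.

7, 9, 13, 14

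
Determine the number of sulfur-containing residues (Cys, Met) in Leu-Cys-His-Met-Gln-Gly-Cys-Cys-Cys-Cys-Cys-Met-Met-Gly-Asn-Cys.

10

Matching residues: Cys2, Met4, Cys7, Cys8, Cys9, Cys10, Cys11, Met12, Met13, Cys16.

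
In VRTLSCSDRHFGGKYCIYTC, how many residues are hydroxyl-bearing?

Serine (S), threonine (T), and tyrosine (Y) each carry a hydroxyl group on the side chain.
Matching residues: T3, S5, S7, Y15, Y18, T19.

6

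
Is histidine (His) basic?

Yes

Lysine (K), arginine (R), and histidine (H) have basic, nitrogen-containing side chains.
Histidine is in this group.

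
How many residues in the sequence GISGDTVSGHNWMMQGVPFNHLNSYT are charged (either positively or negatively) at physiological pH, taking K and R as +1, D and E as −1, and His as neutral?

1

Charged side chains at pH ~7.4: K, R (positive); D, E (negative).
Matching residues: D5.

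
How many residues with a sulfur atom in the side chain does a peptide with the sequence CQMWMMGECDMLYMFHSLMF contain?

8

Only Cys (C) and Met (M) have a sulfur atom in the side chain.
Matching residues: C1, M3, M5, M6, C9, M11, M14, M19.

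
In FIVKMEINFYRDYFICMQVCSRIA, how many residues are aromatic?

The aromatic amino acids are Phe (F, benzyl), Trp (W, indole), and Tyr (Y, phenol).
Matching residues: F1, F9, Y10, Y13, F14.

5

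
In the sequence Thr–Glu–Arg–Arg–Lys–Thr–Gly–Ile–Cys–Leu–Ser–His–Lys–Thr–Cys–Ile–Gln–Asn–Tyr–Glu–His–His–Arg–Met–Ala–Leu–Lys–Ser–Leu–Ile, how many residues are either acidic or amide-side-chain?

4

Acidic: D, E. Amide-side-chain: N, Q.
Acidic residues here: Glu2, Glu20 (2).
Amide-side-chain residues here: Gln17, Asn18 (2).
The two groups share no amino acid, so total = 2 + 2 = 4.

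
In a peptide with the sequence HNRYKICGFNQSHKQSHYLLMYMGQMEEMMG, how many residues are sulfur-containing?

6

The sulfur-bearing residues are cysteine (–SH) and methionine (–S–CH₃).
Matching residues: C7, M21, M23, M26, M29, M30.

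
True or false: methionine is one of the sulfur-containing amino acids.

The sulfur-bearing residues are cysteine (–SH) and methionine (–S–CH₃).
Methionine is in this group.

True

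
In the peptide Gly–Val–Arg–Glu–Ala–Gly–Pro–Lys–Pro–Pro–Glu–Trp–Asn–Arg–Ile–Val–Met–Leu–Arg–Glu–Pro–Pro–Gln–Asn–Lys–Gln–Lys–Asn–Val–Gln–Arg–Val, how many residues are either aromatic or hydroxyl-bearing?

1

Aromatic: F, W, Y. Hydroxyl-bearing: S, T, Y.
Aromatic residues here: Trp12 (1).
Hydroxyl-bearing residues here: none (0).
(Y belongs to both groups, but none appear in this sequence.) Total = 1 + 0 = 1.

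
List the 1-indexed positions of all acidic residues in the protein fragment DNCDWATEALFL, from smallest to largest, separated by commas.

1, 4, 8

The acidic residues are Asp (D) and Glu (E), whose side chains end in a carboxylate group.
Matching residues: D1, D4, E8.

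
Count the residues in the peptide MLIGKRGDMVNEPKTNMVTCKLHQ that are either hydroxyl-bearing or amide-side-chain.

Hydroxyl-bearing: S, T, Y. Amide-side-chain: N, Q.
Hydroxyl-bearing residues here: T15, T19 (2).
Amide-side-chain residues here: N11, N16, Q24 (3).
The two groups share no amino acid, so total = 2 + 3 = 5.

5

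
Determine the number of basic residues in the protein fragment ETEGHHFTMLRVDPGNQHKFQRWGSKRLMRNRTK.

11

K, R, and H are the three residues with basic side chains (ε-amine, guanidinium, and imidazole respectively).
Matching residues: H5, H6, R11, H18, K19, R22, K26, R27, R30, R32, K34.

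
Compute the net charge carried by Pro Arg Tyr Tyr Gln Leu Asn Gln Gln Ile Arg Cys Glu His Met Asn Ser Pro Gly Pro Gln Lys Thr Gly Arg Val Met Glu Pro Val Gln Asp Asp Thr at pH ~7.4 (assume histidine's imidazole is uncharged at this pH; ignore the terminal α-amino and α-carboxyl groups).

The side chains ionized at physiological pH are Lys/Arg (+1) and Asp/Glu (−1); with His treated as neutral, nothing else contributes.
Positive (K, R): Arg2, Arg11, Lys22, Arg25 → +4.
Negative (D, E): Glu13, Glu28, Asp32, Asp33 → −4.
Net charge = (+4) + (−4) = 0.

0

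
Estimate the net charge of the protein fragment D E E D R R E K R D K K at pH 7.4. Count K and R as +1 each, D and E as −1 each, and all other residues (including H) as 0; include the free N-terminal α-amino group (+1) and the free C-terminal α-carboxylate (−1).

Positive (K, R): R5, R6, K8, R9, K11, K12 → +6.
Negative (D, E): D1, E2, E3, D4, E7, D10 → −6.
The N-terminus (+1) and C-terminus (−1) cancel.
Net charge = (+6) + (−6) = 0.

0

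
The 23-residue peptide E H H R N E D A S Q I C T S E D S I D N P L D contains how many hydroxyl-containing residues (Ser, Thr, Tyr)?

4

Matching residues: S9, T13, S14, S17.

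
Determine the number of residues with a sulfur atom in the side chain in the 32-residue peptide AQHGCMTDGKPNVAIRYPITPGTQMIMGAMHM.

Cysteine (C, thiol) and methionine (M, thioether) are the two sulfur-containing amino acids.
Matching residues: C5, M6, M25, M27, M30, M32.

6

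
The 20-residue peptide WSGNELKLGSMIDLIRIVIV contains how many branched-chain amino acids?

V, L, and I make up the branched-chain aliphatic group.
Matching residues: L6, L8, I12, L14, I15, I17, V18, I19, V20.

9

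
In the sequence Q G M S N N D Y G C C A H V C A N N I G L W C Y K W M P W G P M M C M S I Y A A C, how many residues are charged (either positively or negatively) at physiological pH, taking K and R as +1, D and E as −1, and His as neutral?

Charged side chains at pH ~7.4: K, R (positive); D, E (negative).
Matching residues: D7, K25.

2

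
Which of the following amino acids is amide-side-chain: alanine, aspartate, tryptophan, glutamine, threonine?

The amide-side-chain residues are Asn (N) and Gln (Q).
Of the listed options, only glutamine belongs to this group.

glutamine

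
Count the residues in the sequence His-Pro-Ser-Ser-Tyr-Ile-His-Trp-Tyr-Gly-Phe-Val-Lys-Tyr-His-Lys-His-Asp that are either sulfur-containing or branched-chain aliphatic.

Sulfur-containing: C, M. Branched-chain aliphatic: I, L, V.
Sulfur-containing residues here: none (0).
Branched-chain aliphatic residues here: Ile6, Val12 (2).
The two groups share no amino acid, so total = 0 + 2 = 2.

2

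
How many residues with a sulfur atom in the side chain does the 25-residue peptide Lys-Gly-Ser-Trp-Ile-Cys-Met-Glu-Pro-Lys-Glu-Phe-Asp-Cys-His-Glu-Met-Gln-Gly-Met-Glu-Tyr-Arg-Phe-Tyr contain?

5

Only Cys (C) and Met (M) have a sulfur atom in the side chain.
Matching residues: Cys6, Met7, Cys14, Met17, Met20.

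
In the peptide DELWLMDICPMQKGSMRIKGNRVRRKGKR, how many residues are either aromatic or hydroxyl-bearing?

Aromatic: F, W, Y. Hydroxyl-bearing: S, T, Y.
Aromatic residues here: W4 (1).
Hydroxyl-bearing residues here: S15 (1).
(Y belongs to both groups, but none appear in this sequence.) Total = 1 + 1 = 2.

2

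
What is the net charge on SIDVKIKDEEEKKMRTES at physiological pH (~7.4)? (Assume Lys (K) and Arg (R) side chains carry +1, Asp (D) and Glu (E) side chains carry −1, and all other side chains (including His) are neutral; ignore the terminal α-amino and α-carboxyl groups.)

Positive (K, R): K5, K7, K12, K13, R15 → +5.
Negative (D, E): D3, D8, E9, E10, E11, E17 → −6.
Net charge = (+5) + (−6) = −1.

-1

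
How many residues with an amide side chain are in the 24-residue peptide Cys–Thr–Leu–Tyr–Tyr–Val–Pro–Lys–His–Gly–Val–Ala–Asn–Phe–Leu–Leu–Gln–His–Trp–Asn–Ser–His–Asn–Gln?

Only N (asparagine) and Q (glutamine) carry a side-chain carboxamide.
Matching residues: Asn13, Gln17, Asn20, Asn23, Gln24.

5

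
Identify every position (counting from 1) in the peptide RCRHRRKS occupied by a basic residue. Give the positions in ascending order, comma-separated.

1, 3, 4, 5, 6, 7

The basic amino acids are Lys (K), Arg (R), and His (H).
Matching residues: R1, R3, H4, R5, R6, K7.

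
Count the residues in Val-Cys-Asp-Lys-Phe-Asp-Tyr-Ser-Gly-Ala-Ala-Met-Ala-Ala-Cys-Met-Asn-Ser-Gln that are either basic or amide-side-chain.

3

Basic: H, K, R. Amide-side-chain: N, Q.
Basic residues here: Lys4 (1).
Amide-side-chain residues here: Asn17, Gln19 (2).
The two groups share no amino acid, so total = 1 + 2 = 3.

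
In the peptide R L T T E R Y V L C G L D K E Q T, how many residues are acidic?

Only D (aspartate) and E (glutamate) carry a side-chain carboxylic acid.
Matching residues: E5, D13, E15.

3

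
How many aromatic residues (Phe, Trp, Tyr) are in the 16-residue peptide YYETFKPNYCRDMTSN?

Matching residues: Y1, Y2, F5, Y9.

4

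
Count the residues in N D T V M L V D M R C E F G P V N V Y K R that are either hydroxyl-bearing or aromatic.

Hydroxyl-bearing: S, T, Y. Aromatic: F, W, Y.
Hydroxyl-bearing residues here: T3, Y19 (2).
Aromatic residues here: F13, Y19 (2).
Y is in both groups, so the 1 Y residue must not be double-counted.
Total = 2 + 2 − 1 = 3.

3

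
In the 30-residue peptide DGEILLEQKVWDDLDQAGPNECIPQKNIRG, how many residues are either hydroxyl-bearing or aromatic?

1

Hydroxyl-bearing: S, T, Y. Aromatic: F, W, Y.
Hydroxyl-bearing residues here: none (0).
Aromatic residues here: W11 (1).
(Y belongs to both groups, but none appear in this sequence.) Total = 0 + 1 = 1.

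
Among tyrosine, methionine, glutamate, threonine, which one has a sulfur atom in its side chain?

Cysteine (C, thiol) and methionine (M, thioether) are the two sulfur-containing amino acids.
Of the listed options, only methionine belongs to this group.

methionine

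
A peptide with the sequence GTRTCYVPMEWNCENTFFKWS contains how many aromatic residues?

The aromatic amino acids are Phe (F, benzyl), Trp (W, indole), and Tyr (Y, phenol).
Matching residues: Y6, W11, F17, F18, W20.

5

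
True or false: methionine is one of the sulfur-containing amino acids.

The sulfur-bearing residues are cysteine (–SH) and methionine (–S–CH₃).
Methionine is in this group.

True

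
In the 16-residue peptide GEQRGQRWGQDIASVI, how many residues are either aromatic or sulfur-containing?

1

Aromatic: F, W, Y. Sulfur-containing: C, M.
Aromatic residues here: W8 (1).
Sulfur-containing residues here: none (0).
The two groups share no amino acid, so total = 1 + 0 = 1.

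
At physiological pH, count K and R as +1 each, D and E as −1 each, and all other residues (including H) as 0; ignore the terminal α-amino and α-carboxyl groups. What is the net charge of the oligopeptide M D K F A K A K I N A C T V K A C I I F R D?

Positive (K, R): K3, K6, K8, K15, R21 → +5.
Negative (D, E): D2, D22 → −2.
Net charge = (+5) + (−2) = +3.

+3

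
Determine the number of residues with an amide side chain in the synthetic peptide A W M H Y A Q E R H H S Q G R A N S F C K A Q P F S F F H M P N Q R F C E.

6

Asparagine (N) and glutamine (Q) have uncharged amide side chains.
Matching residues: Q7, Q13, N17, Q23, N32, Q33.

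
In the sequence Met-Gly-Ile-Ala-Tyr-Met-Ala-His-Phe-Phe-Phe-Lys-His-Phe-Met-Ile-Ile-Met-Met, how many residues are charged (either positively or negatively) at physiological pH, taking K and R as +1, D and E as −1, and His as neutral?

Charged side chains at pH ~7.4: K, R (positive); D, E (negative).
Matching residues: Lys12.

1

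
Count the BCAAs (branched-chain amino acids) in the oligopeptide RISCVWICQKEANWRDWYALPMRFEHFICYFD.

5

The BCAAs are Val, Leu, and Ile — aliphatic side chains with a branch point.
Matching residues: I2, V5, I7, L20, I28.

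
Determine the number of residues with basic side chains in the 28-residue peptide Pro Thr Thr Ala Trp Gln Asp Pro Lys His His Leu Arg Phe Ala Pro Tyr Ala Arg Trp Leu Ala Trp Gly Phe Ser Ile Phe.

The basic amino acids are Lys (K), Arg (R), and His (H).
Matching residues: Lys9, His10, His11, Arg13, Arg19.

5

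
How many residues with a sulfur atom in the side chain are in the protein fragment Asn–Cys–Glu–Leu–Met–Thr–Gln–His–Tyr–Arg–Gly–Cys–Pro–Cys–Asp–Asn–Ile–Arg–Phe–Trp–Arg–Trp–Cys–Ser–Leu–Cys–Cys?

The sulfur-bearing residues are cysteine (–SH) and methionine (–S–CH₃).
Matching residues: Cys2, Met5, Cys12, Cys14, Cys23, Cys26, Cys27.

7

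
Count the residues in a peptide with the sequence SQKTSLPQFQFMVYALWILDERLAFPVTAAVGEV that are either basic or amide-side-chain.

Basic: H, K, R. Amide-side-chain: N, Q.
Basic residues here: K3, R22 (2).
Amide-side-chain residues here: Q2, Q8, Q10 (3).
The two groups share no amino acid, so total = 2 + 3 = 5.

5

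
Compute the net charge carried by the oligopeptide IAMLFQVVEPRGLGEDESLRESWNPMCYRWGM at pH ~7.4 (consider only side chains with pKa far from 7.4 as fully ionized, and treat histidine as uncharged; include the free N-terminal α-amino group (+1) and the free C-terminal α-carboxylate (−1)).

The side chains ionized at physiological pH are Lys/Arg (+1) and Asp/Glu (−1); with His treated as neutral, nothing else contributes.
Positive (K, R): R11, R20, R29 → +3.
Negative (D, E): E9, E15, D16, E17, E21 → −5.
The N-terminus (+1) and C-terminus (−1) cancel.
Net charge = (+3) + (−5) = −2.

-2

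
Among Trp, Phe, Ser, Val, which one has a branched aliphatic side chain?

V, L, and I make up the branched-chain aliphatic group.
Of the listed options, only Val belongs to this group.

Val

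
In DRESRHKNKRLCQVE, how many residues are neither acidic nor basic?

Acidic: D, E. Basic: K, R, H. All other residues are neither.
Matching residues: S4, N8, L11, C12, Q13, V14.

6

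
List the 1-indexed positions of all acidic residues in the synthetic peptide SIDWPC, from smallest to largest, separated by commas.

Aspartate (D) and glutamate (E) have carboxylic-acid side chains and are the acidic amino acids.
Matching residues: D3.

3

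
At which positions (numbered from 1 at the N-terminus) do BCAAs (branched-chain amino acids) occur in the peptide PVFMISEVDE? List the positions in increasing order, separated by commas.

2, 5, 8

The BCAAs are Val, Leu, and Ile — aliphatic side chains with a branch point.
Matching residues: V2, I5, V8.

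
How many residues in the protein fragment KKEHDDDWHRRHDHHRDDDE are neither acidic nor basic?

1

Acidic: D, E. Basic: K, R, H. All other residues are neither.
Matching residues: W8.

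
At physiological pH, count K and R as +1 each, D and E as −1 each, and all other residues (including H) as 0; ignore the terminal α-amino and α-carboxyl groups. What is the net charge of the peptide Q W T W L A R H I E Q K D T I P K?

+1

Positive (K, R): R7, K12, K17 → +3.
Negative (D, E): E10, D13 → −2.
Net charge = (+3) + (−2) = +1.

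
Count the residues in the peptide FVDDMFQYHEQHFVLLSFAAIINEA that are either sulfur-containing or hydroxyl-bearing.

3

Sulfur-containing: C, M. Hydroxyl-bearing: S, T, Y.
Sulfur-containing residues here: M5 (1).
Hydroxyl-bearing residues here: Y8, S17 (2).
The two groups share no amino acid, so total = 1 + 2 = 3.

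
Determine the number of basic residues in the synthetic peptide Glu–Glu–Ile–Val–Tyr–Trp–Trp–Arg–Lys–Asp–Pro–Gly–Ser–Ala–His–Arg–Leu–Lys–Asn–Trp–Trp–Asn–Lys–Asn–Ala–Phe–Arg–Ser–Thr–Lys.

8

Lysine (K), arginine (R), and histidine (H) have basic, nitrogen-containing side chains.
Matching residues: Arg8, Lys9, His15, Arg16, Lys18, Lys23, Arg27, Lys30.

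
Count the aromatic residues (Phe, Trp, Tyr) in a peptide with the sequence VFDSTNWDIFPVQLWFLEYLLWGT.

Matching residues: F2, W7, F10, W15, F16, Y19, W22.

7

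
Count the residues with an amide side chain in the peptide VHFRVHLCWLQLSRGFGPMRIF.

Only N (asparagine) and Q (glutamine) carry a side-chain carboxamide.
Matching residues: Q11.

1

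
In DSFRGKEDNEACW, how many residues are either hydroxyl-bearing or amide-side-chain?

Hydroxyl-bearing: S, T, Y. Amide-side-chain: N, Q.
Hydroxyl-bearing residues here: S2 (1).
Amide-side-chain residues here: N9 (1).
The two groups share no amino acid, so total = 1 + 1 = 2.

2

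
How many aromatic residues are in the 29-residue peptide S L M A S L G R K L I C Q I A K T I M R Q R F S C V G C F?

2

The aromatic amino acids are Phe (F, benzyl), Trp (W, indole), and Tyr (Y, phenol).
Matching residues: F23, F29.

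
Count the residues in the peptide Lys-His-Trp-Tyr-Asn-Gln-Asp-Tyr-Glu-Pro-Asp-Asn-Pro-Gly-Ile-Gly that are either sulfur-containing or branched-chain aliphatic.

Sulfur-containing: C, M. Branched-chain aliphatic: I, L, V.
Sulfur-containing residues here: none (0).
Branched-chain aliphatic residues here: Ile15 (1).
The two groups share no amino acid, so total = 0 + 1 = 1.

1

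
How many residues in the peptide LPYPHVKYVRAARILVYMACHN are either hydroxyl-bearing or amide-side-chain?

Hydroxyl-bearing: S, T, Y. Amide-side-chain: N, Q.
Hydroxyl-bearing residues here: Y3, Y8, Y17 (3).
Amide-side-chain residues here: N22 (1).
The two groups share no amino acid, so total = 3 + 1 = 4.

4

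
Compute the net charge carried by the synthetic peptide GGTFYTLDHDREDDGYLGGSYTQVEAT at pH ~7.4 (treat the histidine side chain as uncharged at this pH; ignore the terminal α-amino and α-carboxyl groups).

Near pH 7.4, K and R contribute +1 each, D and E contribute −1 each, and every other side chain (His included, as stated) is uncharged.
Positive (K, R): R11 → +1.
Negative (D, E): D8, D10, E12, D13, D14, E25 → −6.
Net charge = (+1) + (−6) = −5.

-5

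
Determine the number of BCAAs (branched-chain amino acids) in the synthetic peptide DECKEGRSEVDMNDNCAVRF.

2

Valine (V), leucine (L), and isoleucine (I) are the branched-chain amino acids.
Matching residues: V10, V18.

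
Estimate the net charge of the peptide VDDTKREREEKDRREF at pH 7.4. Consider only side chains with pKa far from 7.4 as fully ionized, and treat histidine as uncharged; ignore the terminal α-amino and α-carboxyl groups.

The side chains ionized at physiological pH are Lys/Arg (+1) and Asp/Glu (−1); with His treated as neutral, nothing else contributes.
Positive (K, R): K5, R6, R8, K11, R13, R14 → +6.
Negative (D, E): D2, D3, E7, E9, E10, D12, E15 → −7.
Net charge = (+6) + (−7) = −1.

-1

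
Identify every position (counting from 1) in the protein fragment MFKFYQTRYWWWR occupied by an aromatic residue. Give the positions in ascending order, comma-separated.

Matching residues: F2, F4, Y5, Y9, W10, W11, W12.

2, 4, 5, 9, 10, 11, 12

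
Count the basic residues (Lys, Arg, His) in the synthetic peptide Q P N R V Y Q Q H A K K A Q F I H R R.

7

Matching residues: R4, H9, K11, K12, H17, R18, R19.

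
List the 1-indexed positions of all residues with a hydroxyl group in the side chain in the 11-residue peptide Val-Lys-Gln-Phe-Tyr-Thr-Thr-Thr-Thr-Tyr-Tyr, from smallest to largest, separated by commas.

The –OH-bearing residues are Ser, Thr (aliphatic alcohols), and Tyr (phenol).
Matching residues: Tyr5, Thr6, Thr7, Thr8, Thr9, Tyr10, Tyr11.

5, 6, 7, 8, 9, 10, 11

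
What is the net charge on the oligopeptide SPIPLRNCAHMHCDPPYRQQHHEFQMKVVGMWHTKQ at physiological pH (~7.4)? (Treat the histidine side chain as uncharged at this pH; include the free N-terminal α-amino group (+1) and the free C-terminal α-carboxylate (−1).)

+2

Near pH 7.4, K and R contribute +1 each, D and E contribute −1 each, and every other side chain (His included, as stated) is uncharged.
Positive (K, R): R6, R18, K27, K35 → +4.
Negative (D, E): D14, E23 → −2.
The N-terminus (+1) and C-terminus (−1) cancel.
Net charge = (+4) + (−2) = +2.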